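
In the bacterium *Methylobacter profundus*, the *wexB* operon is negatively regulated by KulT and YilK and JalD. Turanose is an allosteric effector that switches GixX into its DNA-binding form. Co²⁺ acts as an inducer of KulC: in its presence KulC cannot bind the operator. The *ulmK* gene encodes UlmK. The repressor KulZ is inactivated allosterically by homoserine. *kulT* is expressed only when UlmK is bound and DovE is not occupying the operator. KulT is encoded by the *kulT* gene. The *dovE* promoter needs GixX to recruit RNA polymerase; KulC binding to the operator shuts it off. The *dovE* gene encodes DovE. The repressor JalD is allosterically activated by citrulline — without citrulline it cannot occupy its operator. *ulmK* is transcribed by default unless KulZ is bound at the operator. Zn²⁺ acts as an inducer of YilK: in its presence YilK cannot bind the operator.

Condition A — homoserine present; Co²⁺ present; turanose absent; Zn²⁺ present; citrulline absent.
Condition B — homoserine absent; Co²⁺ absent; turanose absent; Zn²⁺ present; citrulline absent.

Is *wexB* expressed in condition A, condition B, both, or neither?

Condition A:
Homoserine is present, so KulZ is inactive.
With no repressor bound, *ulmK* is transcribed.
So UlmK is produced and active.
Co²⁺ is present, so KulC is inactive.
Turanose is absent, so GixX is inactive.
Required activator GixX is absent, so *dovE* is not transcribed.
So DovE is not produced.
No repressor is bound and UlmK is active, so *kulT* is transcribed.
So KulT is produced and active.
Zn²⁺ is present, so YilK is inactive.
Citrulline is absent, so JalD is inactive.
With repressor KulT bound, *wexB* is not transcribed.
→ *wexB* is OFF in A.
Condition B:
Homoserine is absent, so KulZ is active.
With repressor KulZ bound, *ulmK* is not transcribed.
So UlmK is not produced.
Co²⁺ is absent, so KulC is active.
Turanose is absent, so GixX is inactive.
With repressor KulC bound, *dovE* is not transcribed.
So DovE is not produced.
Required activator UlmK is absent, so *kulT* is not transcribed.
So KulT is not produced.
Zn²⁺ is present, so YilK is inactive.
Citrulline is absent, so JalD is inactive.
With no repressor bound, *wexB* is transcribed.
→ *wexB* is ON in B.

B only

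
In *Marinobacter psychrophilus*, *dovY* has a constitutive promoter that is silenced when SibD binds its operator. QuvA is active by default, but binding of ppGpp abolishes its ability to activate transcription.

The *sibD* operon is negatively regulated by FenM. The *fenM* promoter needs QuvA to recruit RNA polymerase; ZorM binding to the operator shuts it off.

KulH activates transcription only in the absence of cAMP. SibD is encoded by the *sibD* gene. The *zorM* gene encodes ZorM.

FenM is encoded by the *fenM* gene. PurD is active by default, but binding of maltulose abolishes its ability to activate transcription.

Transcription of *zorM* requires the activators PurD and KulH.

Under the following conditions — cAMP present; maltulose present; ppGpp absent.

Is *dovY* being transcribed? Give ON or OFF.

ON

Maltulose is present, so PurD is inactive.
cAMP is present, so KulH is inactive.
Required activator PurD is absent, so *zorM* is not transcribed.
So ZorM is not produced.
ppGpp is absent, so QuvA is active.
No repressor is bound and QuvA is active, so *fenM* is transcribed.
So FenM is produced and active.
With repressor FenM bound, *sibD* is not transcribed.
So SibD is not produced.
With no repressor bound, *dovY* is transcribed.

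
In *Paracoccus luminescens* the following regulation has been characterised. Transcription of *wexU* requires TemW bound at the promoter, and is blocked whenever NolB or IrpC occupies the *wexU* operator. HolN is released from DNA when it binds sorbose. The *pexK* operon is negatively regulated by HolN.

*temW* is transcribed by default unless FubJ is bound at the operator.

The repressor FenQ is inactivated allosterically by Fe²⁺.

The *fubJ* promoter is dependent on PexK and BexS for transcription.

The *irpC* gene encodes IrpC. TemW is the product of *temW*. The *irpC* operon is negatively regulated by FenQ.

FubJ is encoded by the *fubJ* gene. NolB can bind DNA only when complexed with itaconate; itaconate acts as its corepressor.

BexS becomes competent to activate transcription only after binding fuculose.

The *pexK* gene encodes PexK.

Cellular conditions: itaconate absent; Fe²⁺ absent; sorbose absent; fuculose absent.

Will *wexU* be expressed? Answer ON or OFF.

ON

Itaconate is absent, so NolB is inactive.
Fe²⁺ is absent, so FenQ is active.
With repressor FenQ bound, *irpC* is not transcribed.
So IrpC is not produced.
Sorbose is absent, so HolN is active.
With repressor HolN bound, *pexK* is not transcribed.
So PexK is not produced.
Fuculose is absent, so BexS is inactive.
Required activator PexK is absent, so *fubJ* is not transcribed.
So FubJ is not produced.
With no repressor bound, *temW* is transcribed.
So TemW is produced and active.
No repressor is bound and TemW is active, so *wexU* is transcribed.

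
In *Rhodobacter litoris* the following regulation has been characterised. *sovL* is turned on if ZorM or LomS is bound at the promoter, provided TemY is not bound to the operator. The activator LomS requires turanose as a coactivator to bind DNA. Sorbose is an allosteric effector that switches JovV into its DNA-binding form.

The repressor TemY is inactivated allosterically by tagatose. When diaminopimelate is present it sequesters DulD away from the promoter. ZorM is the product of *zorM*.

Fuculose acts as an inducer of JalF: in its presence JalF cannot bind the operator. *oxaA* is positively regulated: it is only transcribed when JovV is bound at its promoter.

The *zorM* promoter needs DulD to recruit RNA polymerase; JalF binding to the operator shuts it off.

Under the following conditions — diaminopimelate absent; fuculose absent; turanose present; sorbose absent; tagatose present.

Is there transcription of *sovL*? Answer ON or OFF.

Diaminopimelate is absent, so DulD is active.
Fuculose is absent, so JalF is active.
With repressor JalF bound, *zorM* is not transcribed.
So ZorM is not produced.
Tagatose is present, so TemY is inactive.
Turanose is present, so LomS is active.
Activator LomS is present, so *sovL* is transcribed.

ON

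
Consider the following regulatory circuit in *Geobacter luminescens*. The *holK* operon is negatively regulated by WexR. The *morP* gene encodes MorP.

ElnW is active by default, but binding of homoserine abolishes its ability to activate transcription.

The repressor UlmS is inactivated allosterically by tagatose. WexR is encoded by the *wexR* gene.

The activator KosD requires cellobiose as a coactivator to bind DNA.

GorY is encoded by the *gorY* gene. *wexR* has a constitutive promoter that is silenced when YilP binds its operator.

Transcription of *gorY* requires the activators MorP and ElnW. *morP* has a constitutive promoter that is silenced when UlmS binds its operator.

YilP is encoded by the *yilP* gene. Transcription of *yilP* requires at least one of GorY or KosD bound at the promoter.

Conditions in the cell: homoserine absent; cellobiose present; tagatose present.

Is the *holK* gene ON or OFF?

ON

Tagatose is present, so UlmS is inactive.
With no repressor bound, *morP* is transcribed.
So MorP is produced and active.
Homoserine is absent, so ElnW is active.
No repressor is bound and MorP and ElnW are active, so *gorY* is transcribed.
So GorY is produced and active.
Cellobiose is present, so KosD is active.
Activator GorY is present, so *yilP* is transcribed.
So YilP is produced and active.
With repressor YilP bound, *wexR* is not transcribed.
So WexR is not produced.
With no repressor bound, *holK* is transcribed.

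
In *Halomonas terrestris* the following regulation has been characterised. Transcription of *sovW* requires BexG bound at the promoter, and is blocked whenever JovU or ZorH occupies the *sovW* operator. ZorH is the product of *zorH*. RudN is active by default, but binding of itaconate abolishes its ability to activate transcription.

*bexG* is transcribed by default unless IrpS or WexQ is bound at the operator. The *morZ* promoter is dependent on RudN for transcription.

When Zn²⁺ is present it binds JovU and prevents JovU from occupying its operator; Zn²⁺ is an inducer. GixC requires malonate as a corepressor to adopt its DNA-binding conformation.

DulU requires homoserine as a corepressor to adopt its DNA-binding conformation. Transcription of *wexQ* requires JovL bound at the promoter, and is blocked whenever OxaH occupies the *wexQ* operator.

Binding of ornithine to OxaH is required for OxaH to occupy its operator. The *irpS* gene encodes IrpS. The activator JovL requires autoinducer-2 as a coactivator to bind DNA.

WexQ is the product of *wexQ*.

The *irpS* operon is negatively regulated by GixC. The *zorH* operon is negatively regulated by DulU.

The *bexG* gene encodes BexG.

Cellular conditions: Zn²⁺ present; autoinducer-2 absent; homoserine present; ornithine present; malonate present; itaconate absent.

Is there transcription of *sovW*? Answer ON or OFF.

ON

Zn²⁺ is present, so JovU is inactive.
Malonate is present, so GixC is active.
With repressor GixC bound, *irpS* is not transcribed.
So IrpS is not produced.
Ornithine is present, so OxaH is active.
Autoinducer-2 is absent, so JovL is inactive.
With repressor OxaH bound, *wexQ* is not transcribed.
So WexQ is not produced.
With no repressor bound, *bexG* is transcribed.
So BexG is produced and active.
Homoserine is present, so DulU is active.
With repressor DulU bound, *zorH* is not transcribed.
So ZorH is not produced.
No repressor is bound and BexG is active, so *sovW* is transcribed.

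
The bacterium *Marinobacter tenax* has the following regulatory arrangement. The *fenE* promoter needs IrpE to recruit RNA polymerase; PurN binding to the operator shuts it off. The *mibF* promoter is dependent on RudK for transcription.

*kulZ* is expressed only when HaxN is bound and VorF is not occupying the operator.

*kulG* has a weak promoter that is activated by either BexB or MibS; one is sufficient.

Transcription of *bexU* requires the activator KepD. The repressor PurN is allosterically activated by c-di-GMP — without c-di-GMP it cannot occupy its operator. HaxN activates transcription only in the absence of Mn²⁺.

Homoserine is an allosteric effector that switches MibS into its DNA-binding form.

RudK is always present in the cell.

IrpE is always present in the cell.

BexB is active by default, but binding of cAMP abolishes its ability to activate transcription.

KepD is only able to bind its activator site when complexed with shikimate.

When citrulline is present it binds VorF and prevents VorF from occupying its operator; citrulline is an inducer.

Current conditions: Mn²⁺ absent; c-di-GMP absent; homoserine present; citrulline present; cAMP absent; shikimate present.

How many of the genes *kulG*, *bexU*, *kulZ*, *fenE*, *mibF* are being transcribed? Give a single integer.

cAMP is absent, so BexB is active.
Homoserine is present, so MibS is active.
Activator BexB is present, so *kulG* is transcribed.
→ *kulG* is ON.
Shikimate is present, so KepD is active.
No repressor is bound and KepD is active, so *bexU* is transcribed.
→ *bexU* is ON.
Mn²⁺ is absent, so HaxN is active.
Citrulline is present, so VorF is inactive.
No repressor is bound and HaxN is active, so *kulZ* is transcribed.
→ *kulZ* is ON.
c-di-GMP is absent, so PurN is inactive.
IrpE is produced constitutively and is active.
No repressor is bound and IrpE is active, so *fenE* is transcribed.
→ *fenE* is ON.
RudK is produced constitutively and is active.
No repressor is bound and RudK is active, so *mibF* is transcribed.
→ *mibF* is ON.
5 of the 5 genes are transcribed.

5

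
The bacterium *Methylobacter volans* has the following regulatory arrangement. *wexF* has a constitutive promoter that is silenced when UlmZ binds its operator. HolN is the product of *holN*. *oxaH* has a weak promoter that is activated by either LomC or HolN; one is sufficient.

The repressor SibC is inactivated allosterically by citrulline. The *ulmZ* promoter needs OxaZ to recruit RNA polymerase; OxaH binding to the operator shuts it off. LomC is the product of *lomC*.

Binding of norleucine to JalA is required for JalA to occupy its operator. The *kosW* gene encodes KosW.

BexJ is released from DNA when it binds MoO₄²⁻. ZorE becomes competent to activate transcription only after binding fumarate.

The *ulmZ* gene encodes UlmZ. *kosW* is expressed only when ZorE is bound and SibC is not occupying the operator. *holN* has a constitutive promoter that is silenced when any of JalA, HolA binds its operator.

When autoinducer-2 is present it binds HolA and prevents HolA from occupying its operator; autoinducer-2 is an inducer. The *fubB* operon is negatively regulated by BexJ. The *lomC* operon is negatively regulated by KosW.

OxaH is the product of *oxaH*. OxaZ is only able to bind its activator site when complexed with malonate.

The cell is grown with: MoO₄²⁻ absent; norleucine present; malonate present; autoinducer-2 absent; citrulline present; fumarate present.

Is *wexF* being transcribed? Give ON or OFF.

OFF

Citrulline is present, so SibC is inactive.
Fumarate is present, so ZorE is active.
No repressor is bound and ZorE is active, so *kosW* is transcribed.
So KosW is produced and active.
With repressor KosW bound, *lomC* is not transcribed.
So LomC is not produced.
Norleucine is present, so JalA is active.
Autoinducer-2 is absent, so HolA is active.
With repressor JalA bound, *holN* is not transcribed.
So HolN is not produced.
No activator is available at the *oxaH* promoter, so *oxaH* is not transcribed.
So OxaH is not produced.
Malonate is present, so OxaZ is active.
No repressor is bound and OxaZ is active, so *ulmZ* is transcribed.
So UlmZ is produced and active.
With repressor UlmZ bound, *wexF* is not transcribed.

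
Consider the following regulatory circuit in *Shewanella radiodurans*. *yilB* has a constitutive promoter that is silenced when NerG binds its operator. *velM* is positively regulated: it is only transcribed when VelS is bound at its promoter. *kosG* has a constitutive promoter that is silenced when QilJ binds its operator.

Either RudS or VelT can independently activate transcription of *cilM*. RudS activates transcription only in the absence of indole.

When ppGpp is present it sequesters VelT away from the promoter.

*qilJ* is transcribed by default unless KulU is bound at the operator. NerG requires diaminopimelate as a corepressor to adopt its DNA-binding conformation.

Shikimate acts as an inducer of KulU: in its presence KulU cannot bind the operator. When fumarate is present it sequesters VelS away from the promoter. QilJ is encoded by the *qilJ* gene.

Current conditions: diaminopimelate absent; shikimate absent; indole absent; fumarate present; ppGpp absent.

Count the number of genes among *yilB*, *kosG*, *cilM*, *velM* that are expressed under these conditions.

3

Diaminopimelate is absent, so NerG is inactive.
With no repressor bound, *yilB* is transcribed.
→ *yilB* is ON.
Shikimate is absent, so KulU is active.
With repressor KulU bound, *qilJ* is not transcribed.
So QilJ is not produced.
With no repressor bound, *kosG* is transcribed.
→ *kosG* is ON.
Indole is absent, so RudS is active.
ppGpp is absent, so VelT is active.
Activator RudS is present, so *cilM* is transcribed.
→ *cilM* is ON.
Fumarate is present, so VelS is inactive.
Required activator VelS is absent, so *velM* is not transcribed.
→ *velM* is OFF.
3 of the 4 genes are transcribed.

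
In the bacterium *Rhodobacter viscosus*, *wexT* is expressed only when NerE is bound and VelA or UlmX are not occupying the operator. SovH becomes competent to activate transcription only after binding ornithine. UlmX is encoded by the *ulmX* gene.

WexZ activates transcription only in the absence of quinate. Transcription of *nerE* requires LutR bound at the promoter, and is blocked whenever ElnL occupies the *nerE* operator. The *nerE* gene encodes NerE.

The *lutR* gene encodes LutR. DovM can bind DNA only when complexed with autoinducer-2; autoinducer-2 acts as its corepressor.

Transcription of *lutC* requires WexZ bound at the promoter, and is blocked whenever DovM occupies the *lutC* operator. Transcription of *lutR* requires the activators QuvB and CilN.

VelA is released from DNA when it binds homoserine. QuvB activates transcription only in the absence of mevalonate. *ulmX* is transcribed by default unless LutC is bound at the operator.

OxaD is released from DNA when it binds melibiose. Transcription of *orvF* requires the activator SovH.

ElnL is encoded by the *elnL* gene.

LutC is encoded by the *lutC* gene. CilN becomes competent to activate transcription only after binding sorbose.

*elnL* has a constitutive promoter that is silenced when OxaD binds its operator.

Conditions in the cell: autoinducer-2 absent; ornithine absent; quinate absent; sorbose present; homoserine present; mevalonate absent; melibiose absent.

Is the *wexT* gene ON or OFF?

ON

Homoserine is present, so VelA is inactive.
Autoinducer-2 is absent, so DovM is inactive.
Quinate is absent, so WexZ is active.
No repressor is bound and WexZ is active, so *lutC* is transcribed.
So LutC is produced and active.
With repressor LutC bound, *ulmX* is not transcribed.
So UlmX is not produced.
Melibiose is absent, so OxaD is active.
With repressor OxaD bound, *elnL* is not transcribed.
So ElnL is not produced.
Mevalonate is absent, so QuvB is active.
Sorbose is present, so CilN is active.
No repressor is bound and QuvB and CilN are active, so *lutR* is transcribed.
So LutR is produced and active.
No repressor is bound and LutR is active, so *nerE* is transcribed.
So NerE is produced and active.
No repressor is bound and NerE is active, so *wexT* is transcribed.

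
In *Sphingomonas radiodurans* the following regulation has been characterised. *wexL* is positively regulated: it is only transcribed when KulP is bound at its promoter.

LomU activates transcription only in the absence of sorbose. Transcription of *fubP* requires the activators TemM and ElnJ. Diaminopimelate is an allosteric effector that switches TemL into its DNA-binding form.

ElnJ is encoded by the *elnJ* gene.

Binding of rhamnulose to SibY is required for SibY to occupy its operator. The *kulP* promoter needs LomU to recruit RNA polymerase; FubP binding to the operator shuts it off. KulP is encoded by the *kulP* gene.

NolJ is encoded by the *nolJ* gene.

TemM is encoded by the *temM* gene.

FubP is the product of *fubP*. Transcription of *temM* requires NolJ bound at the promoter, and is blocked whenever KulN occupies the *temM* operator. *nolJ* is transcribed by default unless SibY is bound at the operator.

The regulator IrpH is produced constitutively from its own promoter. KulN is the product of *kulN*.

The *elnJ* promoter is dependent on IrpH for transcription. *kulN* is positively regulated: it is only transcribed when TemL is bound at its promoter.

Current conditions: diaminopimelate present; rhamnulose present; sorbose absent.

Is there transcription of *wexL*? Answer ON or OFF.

Rhamnulose is present, so SibY is active.
With repressor SibY bound, *nolJ* is not transcribed.
So NolJ is not produced.
Diaminopimelate is present, so TemL is active.
No repressor is bound and TemL is active, so *kulN* is transcribed.
So KulN is produced and active.
With repressor KulN bound, *temM* is not transcribed.
So TemM is not produced.
IrpH is produced constitutively and is active.
No repressor is bound and IrpH is active, so *elnJ* is transcribed.
So ElnJ is produced and active.
Required activator TemM is absent, so *fubP* is not transcribed.
So FubP is not produced.
Sorbose is absent, so LomU is active.
No repressor is bound and LomU is active, so *kulP* is transcribed.
So KulP is produced and active.
No repressor is bound and KulP is active, so *wexL* is transcribed.

ON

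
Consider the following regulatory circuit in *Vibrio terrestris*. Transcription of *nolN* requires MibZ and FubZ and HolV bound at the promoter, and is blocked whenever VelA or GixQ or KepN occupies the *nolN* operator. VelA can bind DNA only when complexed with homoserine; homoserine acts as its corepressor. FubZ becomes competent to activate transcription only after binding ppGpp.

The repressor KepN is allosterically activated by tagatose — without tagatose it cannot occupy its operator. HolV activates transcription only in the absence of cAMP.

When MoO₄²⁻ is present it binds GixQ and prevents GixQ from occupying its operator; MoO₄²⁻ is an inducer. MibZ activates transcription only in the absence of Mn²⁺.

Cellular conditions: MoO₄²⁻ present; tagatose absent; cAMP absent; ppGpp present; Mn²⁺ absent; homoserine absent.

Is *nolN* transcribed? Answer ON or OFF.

ON

Homoserine is absent, so VelA is inactive.
Mn²⁺ is absent, so MibZ is active.
MoO₄²⁻ is present, so GixQ is inactive.
ppGpp is present, so FubZ is active.
Tagatose is absent, so KepN is inactive.
cAMP is absent, so HolV is active.
No repressor is bound and MibZ and FubZ and HolV are active, so *nolN* is transcribed.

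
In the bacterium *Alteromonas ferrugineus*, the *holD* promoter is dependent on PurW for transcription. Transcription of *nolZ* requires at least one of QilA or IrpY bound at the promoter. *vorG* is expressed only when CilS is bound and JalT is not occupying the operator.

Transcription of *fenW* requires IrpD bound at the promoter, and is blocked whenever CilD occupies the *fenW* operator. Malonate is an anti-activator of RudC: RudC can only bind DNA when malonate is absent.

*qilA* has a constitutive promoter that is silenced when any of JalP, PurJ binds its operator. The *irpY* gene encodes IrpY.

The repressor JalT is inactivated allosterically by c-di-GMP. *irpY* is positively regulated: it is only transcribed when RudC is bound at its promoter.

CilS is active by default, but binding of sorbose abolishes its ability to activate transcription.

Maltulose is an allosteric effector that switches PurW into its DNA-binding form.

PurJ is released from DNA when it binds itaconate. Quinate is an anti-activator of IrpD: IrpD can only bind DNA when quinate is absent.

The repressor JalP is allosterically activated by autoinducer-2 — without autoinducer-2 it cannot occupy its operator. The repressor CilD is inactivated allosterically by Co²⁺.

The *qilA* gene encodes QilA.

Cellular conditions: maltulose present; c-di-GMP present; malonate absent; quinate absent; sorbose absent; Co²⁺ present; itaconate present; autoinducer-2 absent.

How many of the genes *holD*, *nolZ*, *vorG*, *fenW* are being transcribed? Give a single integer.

Maltulose is present, so PurW is active.
No repressor is bound and PurW is active, so *holD* is transcribed.
→ *holD* is ON.
Autoinducer-2 is absent, so JalP is inactive.
Itaconate is present, so PurJ is inactive.
With no repressor bound, *qilA* is transcribed.
So QilA is produced and active.
Malonate is absent, so RudC is active.
No repressor is bound and RudC is active, so *irpY* is transcribed.
So IrpY is produced and active.
Activator QilA is present, so *nolZ* is transcribed.
→ *nolZ* is ON.
c-di-GMP is present, so JalT is inactive.
Sorbose is absent, so CilS is active.
No repressor is bound and CilS is active, so *vorG* is transcribed.
→ *vorG* is ON.
Co²⁺ is present, so CilD is inactive.
Quinate is absent, so IrpD is active.
No repressor is bound and IrpD is active, so *fenW* is transcribed.
→ *fenW* is ON.
4 of the 4 genes are transcribed.

4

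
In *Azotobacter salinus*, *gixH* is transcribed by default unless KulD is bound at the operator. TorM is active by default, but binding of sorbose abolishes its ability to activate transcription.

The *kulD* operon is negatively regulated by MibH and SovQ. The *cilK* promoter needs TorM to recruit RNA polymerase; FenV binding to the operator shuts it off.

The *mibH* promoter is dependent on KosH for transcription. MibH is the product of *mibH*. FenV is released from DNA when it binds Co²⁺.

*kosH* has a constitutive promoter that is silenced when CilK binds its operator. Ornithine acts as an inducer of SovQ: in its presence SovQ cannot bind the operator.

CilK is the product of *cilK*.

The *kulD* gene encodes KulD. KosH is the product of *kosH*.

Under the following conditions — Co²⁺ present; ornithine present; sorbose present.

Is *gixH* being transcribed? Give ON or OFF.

Co²⁺ is present, so FenV is inactive.
Sorbose is present, so TorM is inactive.
Required activator TorM is absent, so *cilK* is not transcribed.
So CilK is not produced.
With no repressor bound, *kosH* is transcribed.
So KosH is produced and active.
No repressor is bound and KosH is active, so *mibH* is transcribed.
So MibH is produced and active.
Ornithine is present, so SovQ is inactive.
With repressor MibH bound, *kulD* is not transcribed.
So KulD is not produced.
With no repressor bound, *gixH* is transcribed.

ON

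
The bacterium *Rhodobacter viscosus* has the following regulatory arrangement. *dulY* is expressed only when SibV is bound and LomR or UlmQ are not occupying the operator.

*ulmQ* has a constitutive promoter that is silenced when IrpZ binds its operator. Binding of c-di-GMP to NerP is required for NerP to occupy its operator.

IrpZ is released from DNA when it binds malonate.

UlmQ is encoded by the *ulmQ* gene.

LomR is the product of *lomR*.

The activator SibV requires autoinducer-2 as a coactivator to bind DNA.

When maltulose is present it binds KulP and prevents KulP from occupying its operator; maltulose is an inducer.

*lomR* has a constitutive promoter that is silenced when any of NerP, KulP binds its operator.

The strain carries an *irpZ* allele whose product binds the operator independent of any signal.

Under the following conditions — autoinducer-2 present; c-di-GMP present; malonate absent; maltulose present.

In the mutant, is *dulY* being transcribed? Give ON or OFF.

ON

c-di-GMP is present, so NerP is active.
Maltulose is present, so KulP is inactive.
With repressor NerP bound, *lomR* is not transcribed.
So LomR is not produced.
IrpZ is constitutively active in this strain.
With repressor IrpZ bound, *ulmQ* is not transcribed.
So UlmQ is not produced.
Autoinducer-2 is present, so SibV is active.
No repressor is bound and SibV is active, so *dulY* is transcribed.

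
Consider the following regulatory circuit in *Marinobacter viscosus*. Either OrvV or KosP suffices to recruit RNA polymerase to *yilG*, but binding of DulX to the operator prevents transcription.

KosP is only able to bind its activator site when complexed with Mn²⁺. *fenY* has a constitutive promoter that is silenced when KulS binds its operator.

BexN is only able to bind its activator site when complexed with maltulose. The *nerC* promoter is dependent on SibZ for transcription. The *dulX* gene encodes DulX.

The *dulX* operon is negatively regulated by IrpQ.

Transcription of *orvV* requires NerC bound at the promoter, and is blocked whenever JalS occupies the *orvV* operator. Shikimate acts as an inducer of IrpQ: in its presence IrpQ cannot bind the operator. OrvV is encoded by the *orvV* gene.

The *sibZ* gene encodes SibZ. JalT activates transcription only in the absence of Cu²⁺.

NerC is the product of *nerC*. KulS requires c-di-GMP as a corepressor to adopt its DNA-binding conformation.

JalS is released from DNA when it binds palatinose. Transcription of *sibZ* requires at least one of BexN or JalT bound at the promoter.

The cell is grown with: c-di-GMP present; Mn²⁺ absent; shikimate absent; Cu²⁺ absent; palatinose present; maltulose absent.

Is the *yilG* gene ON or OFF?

Maltulose is absent, so BexN is inactive.
Cu²⁺ is absent, so JalT is active.
Activator JalT is present, so *sibZ* is transcribed.
So SibZ is produced and active.
No repressor is bound and SibZ is active, so *nerC* is transcribed.
So NerC is produced and active.
Palatinose is present, so JalS is inactive.
No repressor is bound and NerC is active, so *orvV* is transcribed.
So OrvV is produced and active.
Shikimate is absent, so IrpQ is active.
With repressor IrpQ bound, *dulX* is not transcribed.
So DulX is not produced.
Mn²⁺ is absent, so KosP is inactive.
Activator OrvV is present, so *yilG* is transcribed.

ON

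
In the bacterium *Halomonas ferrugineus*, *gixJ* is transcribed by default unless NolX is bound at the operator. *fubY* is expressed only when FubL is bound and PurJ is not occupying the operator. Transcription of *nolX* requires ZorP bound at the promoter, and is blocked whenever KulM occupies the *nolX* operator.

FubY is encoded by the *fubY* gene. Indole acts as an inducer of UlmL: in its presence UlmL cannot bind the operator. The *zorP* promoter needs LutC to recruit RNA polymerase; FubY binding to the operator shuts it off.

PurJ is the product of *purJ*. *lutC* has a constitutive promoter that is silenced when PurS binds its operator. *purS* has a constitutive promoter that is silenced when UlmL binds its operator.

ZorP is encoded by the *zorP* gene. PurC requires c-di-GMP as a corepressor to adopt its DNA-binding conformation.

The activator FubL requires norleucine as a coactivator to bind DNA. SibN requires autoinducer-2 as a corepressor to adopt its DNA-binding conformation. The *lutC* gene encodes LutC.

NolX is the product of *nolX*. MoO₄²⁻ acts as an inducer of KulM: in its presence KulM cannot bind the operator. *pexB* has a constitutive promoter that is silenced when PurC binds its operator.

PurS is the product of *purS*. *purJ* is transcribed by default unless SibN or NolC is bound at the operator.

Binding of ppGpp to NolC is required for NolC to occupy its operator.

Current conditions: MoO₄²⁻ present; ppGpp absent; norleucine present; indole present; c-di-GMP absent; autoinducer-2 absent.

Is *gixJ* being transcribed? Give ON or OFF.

Indole is present, so UlmL is inactive.
With no repressor bound, *purS* is transcribed.
So PurS is produced and active.
With repressor PurS bound, *lutC* is not transcribed.
So LutC is not produced.
Norleucine is present, so FubL is active.
Autoinducer-2 is absent, so SibN is inactive.
ppGpp is absent, so NolC is inactive.
With no repressor bound, *purJ* is transcribed.
So PurJ is produced and active.
With repressor PurJ bound, *fubY* is not transcribed.
So FubY is not produced.
Required activator LutC is absent, so *zorP* is not transcribed.
So ZorP is not produced.
MoO₄²⁻ is present, so KulM is inactive.
Required activator ZorP is absent, so *nolX* is not transcribed.
So NolX is not produced.
With no repressor bound, *gixJ* is transcribed.

ON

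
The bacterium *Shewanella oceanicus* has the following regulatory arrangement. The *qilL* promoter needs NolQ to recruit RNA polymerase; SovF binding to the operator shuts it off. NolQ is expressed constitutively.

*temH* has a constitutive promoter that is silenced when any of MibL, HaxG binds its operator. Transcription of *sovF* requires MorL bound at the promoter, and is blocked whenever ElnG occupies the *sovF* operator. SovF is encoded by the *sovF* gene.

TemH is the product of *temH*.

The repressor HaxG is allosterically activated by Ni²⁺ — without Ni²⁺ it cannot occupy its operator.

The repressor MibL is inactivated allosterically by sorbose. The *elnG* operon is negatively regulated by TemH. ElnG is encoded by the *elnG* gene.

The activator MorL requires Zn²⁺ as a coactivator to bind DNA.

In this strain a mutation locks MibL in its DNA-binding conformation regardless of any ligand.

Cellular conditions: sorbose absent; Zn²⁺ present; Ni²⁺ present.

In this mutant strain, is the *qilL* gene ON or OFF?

ON

NolQ is produced constitutively and is active.
Zn²⁺ is present, so MorL is active.
MibL is constitutively active in this strain.
Ni²⁺ is present, so HaxG is active.
With repressor MibL bound, *temH* is not transcribed.
So TemH is not produced.
With no repressor bound, *elnG* is transcribed.
So ElnG is produced and active.
With repressor ElnG bound, *sovF* is not transcribed.
So SovF is not produced.
No repressor is bound and NolQ is active, so *qilL* is transcribed.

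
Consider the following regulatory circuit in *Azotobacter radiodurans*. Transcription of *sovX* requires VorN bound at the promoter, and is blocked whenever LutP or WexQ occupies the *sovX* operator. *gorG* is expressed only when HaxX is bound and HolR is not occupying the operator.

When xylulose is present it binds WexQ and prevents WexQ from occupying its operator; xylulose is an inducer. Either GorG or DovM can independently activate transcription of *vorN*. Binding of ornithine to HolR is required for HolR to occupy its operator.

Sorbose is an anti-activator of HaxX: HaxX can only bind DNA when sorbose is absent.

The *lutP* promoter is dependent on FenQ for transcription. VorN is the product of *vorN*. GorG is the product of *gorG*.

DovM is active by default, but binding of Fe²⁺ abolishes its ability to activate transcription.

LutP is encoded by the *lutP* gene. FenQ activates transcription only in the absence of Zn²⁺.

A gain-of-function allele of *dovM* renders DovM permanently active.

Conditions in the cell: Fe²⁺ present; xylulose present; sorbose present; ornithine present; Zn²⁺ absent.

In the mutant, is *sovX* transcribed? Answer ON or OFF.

OFF

Ornithine is present, so HolR is active.
Sorbose is present, so HaxX is inactive.
With repressor HolR bound, *gorG* is not transcribed.
So GorG is not produced.
DovM is constitutively active in this strain.
Activator DovM is present, so *vorN* is transcribed.
So VorN is produced and active.
Zn²⁺ is absent, so FenQ is active.
No repressor is bound and FenQ is active, so *lutP* is transcribed.
So LutP is produced and active.
Xylulose is present, so WexQ is inactive.
With repressor LutP bound, *sovX* is not transcribed.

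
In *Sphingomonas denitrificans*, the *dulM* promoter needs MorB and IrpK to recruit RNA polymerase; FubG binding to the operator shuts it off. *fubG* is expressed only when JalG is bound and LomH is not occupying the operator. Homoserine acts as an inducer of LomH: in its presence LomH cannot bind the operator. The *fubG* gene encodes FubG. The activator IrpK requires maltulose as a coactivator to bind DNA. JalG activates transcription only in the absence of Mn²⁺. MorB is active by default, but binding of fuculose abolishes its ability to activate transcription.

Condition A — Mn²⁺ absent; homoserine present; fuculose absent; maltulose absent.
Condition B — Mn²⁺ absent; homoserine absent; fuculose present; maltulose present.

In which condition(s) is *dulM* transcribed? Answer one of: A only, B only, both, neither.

neither

Condition A:
Mn²⁺ is absent, so JalG is active.
Homoserine is present, so LomH is inactive.
No repressor is bound and JalG is active, so *fubG* is transcribed.
So FubG is produced and active.
Fuculose is absent, so MorB is active.
Maltulose is absent, so IrpK is inactive.
With repressor FubG bound, *dulM* is not transcribed.
→ *dulM* is OFF in A.
Condition B:
Mn²⁺ is absent, so JalG is active.
Homoserine is absent, so LomH is active.
With repressor LomH bound, *fubG* is not transcribed.
So FubG is not produced.
Fuculose is present, so MorB is inactive.
Maltulose is present, so IrpK is active.
Required activator MorB is absent, so *dulM* is not transcribed.
→ *dulM* is OFF in B.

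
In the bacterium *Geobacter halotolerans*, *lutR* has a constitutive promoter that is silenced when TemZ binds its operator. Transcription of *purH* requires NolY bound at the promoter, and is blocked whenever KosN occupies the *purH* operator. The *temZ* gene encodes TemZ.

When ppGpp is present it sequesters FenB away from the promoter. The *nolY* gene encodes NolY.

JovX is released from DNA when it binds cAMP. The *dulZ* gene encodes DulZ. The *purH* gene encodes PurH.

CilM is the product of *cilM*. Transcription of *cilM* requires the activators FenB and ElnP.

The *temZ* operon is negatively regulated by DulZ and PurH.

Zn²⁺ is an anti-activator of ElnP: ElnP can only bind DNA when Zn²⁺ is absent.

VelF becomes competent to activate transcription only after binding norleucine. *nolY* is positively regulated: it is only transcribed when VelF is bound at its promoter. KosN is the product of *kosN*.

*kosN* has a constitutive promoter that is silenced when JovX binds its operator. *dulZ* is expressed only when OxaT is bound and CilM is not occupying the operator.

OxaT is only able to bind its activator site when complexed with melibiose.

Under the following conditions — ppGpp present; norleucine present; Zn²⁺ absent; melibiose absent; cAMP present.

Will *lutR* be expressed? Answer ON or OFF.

ppGpp is present, so FenB is inactive.
Zn²⁺ is absent, so ElnP is active.
Required activator FenB is absent, so *cilM* is not transcribed.
So CilM is not produced.
Melibiose is absent, so OxaT is inactive.
Required activator OxaT is absent, so *dulZ* is not transcribed.
So DulZ is not produced.
cAMP is present, so JovX is inactive.
With no repressor bound, *kosN* is transcribed.
So KosN is produced and active.
Norleucine is present, so VelF is active.
No repressor is bound and VelF is active, so *nolY* is transcribed.
So NolY is produced and active.
With repressor KosN bound, *purH* is not transcribed.
So PurH is not produced.
With no repressor bound, *temZ* is transcribed.
So TemZ is produced and active.
With repressor TemZ bound, *lutR* is not transcribed.

OFF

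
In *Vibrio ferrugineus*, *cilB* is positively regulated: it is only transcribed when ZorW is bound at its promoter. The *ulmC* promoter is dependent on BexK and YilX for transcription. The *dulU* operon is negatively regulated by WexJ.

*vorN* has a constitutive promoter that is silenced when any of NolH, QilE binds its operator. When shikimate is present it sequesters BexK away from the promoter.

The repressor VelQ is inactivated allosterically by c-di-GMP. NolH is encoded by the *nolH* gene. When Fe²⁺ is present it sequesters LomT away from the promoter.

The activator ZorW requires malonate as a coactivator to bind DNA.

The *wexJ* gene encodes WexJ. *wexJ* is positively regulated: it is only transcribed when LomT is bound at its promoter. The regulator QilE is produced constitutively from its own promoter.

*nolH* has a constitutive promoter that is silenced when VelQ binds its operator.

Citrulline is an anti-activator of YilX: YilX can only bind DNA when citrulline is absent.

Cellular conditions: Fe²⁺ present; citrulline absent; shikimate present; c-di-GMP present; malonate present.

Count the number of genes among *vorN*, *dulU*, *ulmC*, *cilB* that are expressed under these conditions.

c-di-GMP is present, so VelQ is inactive.
With no repressor bound, *nolH* is transcribed.
So NolH is produced and active.
QilE is produced constitutively and is active.
With repressor NolH bound, *vorN* is not transcribed.
→ *vorN* is OFF.
Fe²⁺ is present, so LomT is inactive.
Required activator LomT is absent, so *wexJ* is not transcribed.
So WexJ is not produced.
With no repressor bound, *dulU* is transcribed.
→ *dulU* is ON.
Shikimate is present, so BexK is inactive.
Citrulline is absent, so YilX is active.
Required activator BexK is absent, so *ulmC* is not transcribed.
→ *ulmC* is OFF.
Malonate is present, so ZorW is active.
No repressor is bound and ZorW is active, so *cilB* is transcribed.
→ *cilB* is ON.
2 of the 4 genes are transcribed.

2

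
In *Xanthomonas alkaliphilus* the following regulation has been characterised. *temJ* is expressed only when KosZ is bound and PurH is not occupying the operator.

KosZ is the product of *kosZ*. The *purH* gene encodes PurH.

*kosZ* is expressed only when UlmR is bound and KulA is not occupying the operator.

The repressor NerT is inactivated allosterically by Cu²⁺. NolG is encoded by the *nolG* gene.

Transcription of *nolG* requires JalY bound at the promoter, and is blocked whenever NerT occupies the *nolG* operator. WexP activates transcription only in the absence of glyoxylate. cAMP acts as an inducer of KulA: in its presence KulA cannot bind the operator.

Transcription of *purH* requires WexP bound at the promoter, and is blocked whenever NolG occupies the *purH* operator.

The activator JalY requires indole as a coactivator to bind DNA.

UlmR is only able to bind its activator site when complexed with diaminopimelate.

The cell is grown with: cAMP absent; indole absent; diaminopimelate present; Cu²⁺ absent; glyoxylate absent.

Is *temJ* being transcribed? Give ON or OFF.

Indole is absent, so JalY is inactive.
Cu²⁺ is absent, so NerT is active.
With repressor NerT bound, *nolG* is not transcribed.
So NolG is not produced.
Glyoxylate is absent, so WexP is active.
No repressor is bound and WexP is active, so *purH* is transcribed.
So PurH is produced and active.
Diaminopimelate is present, so UlmR is active.
cAMP is absent, so KulA is active.
With repressor KulA bound, *kosZ* is not transcribed.
So KosZ is not produced.
With repressor PurH bound, *temJ* is not transcribed.

OFF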